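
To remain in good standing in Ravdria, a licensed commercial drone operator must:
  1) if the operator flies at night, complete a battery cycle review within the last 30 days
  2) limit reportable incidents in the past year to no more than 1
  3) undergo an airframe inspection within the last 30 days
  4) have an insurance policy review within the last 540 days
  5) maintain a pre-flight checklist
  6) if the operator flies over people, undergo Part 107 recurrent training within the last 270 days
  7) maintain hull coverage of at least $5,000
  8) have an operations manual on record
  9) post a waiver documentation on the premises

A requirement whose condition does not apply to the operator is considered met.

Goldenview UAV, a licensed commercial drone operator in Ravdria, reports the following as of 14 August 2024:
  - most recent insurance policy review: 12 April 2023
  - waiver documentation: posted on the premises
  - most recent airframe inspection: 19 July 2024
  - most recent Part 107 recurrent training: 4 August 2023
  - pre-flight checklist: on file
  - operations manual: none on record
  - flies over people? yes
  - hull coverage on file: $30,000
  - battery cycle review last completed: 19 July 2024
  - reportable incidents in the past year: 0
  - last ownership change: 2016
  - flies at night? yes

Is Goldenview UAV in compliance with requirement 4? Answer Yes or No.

4. insurance policy review 490 days ago vs limit 540 → met

Yes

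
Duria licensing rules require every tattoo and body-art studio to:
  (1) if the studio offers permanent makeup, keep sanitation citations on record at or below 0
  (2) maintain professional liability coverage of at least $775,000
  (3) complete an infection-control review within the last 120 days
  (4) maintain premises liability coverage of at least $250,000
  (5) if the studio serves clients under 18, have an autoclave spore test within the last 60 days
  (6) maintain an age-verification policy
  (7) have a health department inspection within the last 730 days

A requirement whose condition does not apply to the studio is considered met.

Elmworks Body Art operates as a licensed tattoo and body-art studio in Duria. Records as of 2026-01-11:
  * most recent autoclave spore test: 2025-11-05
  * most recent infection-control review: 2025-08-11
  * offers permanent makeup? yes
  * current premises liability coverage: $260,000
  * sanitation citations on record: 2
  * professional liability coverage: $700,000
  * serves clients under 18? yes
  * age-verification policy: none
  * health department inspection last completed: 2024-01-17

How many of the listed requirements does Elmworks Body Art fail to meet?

1. condition 'offers permanent makeup' holds; sanitation citations on record 2 > 0 → not met
2. professional liability coverage $700,000 < $775,000 → not met
3. infection-control review 153 days ago vs limit 120 → not met
4. premises liability coverage $260,000 ≥ $250,000 → met
5. condition 'serves clients under 18' holds; autoclave spore test 67 days ago vs limit 60 → not met
6. age-verification policy absent → not met
7. health department inspection 725 days ago vs limit 730 → met
Not met: 5 of 7

5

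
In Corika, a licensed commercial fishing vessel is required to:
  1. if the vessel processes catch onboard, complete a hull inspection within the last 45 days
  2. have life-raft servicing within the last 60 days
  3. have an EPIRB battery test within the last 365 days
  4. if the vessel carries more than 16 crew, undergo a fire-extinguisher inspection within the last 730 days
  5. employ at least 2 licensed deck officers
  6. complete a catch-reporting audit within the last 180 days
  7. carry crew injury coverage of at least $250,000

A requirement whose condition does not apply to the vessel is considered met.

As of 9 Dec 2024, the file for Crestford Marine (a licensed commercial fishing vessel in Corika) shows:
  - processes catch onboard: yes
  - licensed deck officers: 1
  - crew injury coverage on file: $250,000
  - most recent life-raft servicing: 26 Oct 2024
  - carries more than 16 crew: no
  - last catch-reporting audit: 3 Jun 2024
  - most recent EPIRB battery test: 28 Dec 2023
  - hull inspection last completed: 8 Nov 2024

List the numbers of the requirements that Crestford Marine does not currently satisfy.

5, 6

1. condition 'processes catch onboard' holds; hull inspection 31 days ago vs limit 45 → met
2. life-raft servicing 44 days ago vs limit 60 → met
3. EPIRB battery test 347 days ago vs limit 365 → met
4. condition 'carries more than 16 crew' does not hold → requirement n/a → met
5. licensed deck officers 1 < 2 → not met
6. catch-reporting audit 189 days ago vs limit 180 → not met
7. crew injury coverage $250,000 ≥ $250,000 → met
Not met: 5, 6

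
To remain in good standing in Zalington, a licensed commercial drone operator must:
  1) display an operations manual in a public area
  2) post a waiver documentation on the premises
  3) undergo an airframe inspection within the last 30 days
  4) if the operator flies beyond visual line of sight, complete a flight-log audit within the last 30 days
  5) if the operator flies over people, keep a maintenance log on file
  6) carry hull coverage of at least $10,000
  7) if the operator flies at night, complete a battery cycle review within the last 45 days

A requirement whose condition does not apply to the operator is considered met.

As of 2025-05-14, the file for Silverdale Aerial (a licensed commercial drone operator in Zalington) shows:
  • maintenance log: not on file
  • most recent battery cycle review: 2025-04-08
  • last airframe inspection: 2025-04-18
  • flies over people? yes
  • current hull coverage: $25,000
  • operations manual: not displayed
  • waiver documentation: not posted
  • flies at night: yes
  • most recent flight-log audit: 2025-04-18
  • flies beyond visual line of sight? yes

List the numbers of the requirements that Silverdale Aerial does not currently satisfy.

1, 2, 5

1. operations manual absent → not met
2. waiver documentation absent → not met
3. airframe inspection 26 days ago vs limit 30 → met
4. condition 'flies beyond visual line of sight' holds; flight-log audit 26 days ago vs limit 30 → met
5. condition 'flies over people' holds; maintenance log absent → not met
6. hull coverage $25,000 ≥ $10,000 → met
7. condition 'flies at night' holds; battery cycle review 36 days ago vs limit 45 → met
Not met: 1, 2, 5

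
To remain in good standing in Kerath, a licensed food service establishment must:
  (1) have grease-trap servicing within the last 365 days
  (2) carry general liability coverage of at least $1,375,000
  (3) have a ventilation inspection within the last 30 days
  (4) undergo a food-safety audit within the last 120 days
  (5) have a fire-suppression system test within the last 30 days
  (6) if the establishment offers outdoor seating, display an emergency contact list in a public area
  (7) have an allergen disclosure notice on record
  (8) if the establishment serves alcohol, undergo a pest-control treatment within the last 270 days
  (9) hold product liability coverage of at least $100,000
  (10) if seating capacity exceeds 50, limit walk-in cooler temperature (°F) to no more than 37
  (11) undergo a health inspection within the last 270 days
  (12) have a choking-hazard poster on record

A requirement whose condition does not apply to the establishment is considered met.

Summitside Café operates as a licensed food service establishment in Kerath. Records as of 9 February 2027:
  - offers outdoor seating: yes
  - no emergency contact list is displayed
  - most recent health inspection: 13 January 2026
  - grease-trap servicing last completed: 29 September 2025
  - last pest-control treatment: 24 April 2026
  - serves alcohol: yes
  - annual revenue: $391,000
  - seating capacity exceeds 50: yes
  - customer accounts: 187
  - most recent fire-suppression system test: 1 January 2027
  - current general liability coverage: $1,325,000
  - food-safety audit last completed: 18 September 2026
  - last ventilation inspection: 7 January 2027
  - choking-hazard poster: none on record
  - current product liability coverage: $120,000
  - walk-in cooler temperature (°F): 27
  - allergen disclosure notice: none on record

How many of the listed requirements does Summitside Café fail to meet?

1. grease-trap servicing 498 days ago vs limit 365 → not met
2. general liability coverage $1,325,000 < $1,375,000 → not met
3. ventilation inspection 33 days ago vs limit 30 → not met
4. food-safety audit 144 days ago vs limit 120 → not met
5. fire-suppression system test 39 days ago vs limit 30 → not met
6. condition 'offers outdoor seating' holds; emergency contact list absent → not met
7. allergen disclosure notice absent → not met
8. condition 'serves alcohol' holds; pest-control treatment 291 days ago vs limit 270 → not met
9. product liability coverage $120,000 ≥ $100,000 → met
10. condition 'seating capacity exceeds 50' holds; walk-in cooler temperature (°F) 27 ≤ 37 → met
11. health inspection 392 days ago vs limit 270 → not met
12. choking-hazard poster absent → not met
Not met: 10 of 12

10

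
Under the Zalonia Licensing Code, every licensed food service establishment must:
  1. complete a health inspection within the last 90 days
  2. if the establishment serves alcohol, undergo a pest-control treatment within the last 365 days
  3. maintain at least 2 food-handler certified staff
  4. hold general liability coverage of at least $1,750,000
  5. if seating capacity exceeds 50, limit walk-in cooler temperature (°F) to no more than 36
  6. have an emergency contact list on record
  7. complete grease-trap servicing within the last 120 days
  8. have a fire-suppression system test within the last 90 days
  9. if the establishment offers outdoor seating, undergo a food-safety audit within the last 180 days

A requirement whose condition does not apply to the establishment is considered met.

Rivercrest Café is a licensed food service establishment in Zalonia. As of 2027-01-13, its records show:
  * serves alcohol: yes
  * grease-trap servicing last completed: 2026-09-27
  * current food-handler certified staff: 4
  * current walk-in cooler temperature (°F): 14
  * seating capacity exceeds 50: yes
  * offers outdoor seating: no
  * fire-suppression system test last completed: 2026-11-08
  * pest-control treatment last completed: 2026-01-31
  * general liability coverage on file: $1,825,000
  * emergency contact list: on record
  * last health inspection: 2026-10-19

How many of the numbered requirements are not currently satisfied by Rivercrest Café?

0

1. health inspection 86 days ago vs limit 90 → met
2. condition 'serves alcohol' holds; pest-control treatment 347 days ago vs limit 365 → met
3. food-handler certified staff 4 ≥ 2 → met
4. general liability coverage $1,825,000 ≥ $1,750,000 → met
5. condition 'seating capacity exceeds 50' holds; walk-in cooler temperature (°F) 14 ≤ 36 → met
6. emergency contact list present → met
7. grease-trap servicing 108 days ago vs limit 120 → met
8. fire-suppression system test 66 days ago vs limit 90 → met
9. condition 'offers outdoor seating' does not hold → requirement n/a → met
Not met: 0 of 9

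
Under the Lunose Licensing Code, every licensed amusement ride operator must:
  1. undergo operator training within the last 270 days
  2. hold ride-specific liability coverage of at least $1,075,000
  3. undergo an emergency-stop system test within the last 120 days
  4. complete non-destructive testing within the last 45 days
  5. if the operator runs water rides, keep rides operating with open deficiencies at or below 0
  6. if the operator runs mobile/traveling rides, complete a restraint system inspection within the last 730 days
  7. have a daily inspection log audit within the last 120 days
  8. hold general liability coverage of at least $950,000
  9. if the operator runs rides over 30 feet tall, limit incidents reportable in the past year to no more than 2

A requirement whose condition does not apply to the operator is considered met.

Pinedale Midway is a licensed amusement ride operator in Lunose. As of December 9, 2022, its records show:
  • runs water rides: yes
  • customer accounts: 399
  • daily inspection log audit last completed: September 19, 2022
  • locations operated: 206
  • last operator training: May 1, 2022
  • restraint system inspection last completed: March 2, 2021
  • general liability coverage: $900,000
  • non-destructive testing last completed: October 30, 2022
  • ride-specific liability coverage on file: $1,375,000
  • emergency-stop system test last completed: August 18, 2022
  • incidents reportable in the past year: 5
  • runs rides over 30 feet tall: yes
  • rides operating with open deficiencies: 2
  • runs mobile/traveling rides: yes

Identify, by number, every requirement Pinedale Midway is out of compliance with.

5, 8, 9

1. operator training 222 days ago vs limit 270 → met
2. ride-specific liability coverage $1,375,000 ≥ $1,075,000 → met
3. emergency-stop system test 113 days ago vs limit 120 → met
4. non-destructive testing 40 days ago vs limit 45 → met
5. condition 'runs water rides' holds; rides operating with open deficiencies 2 > 0 → not met
6. condition 'runs mobile/traveling rides' holds; restraint system inspection 647 days ago vs limit 730 → met
7. daily inspection log audit 81 days ago vs limit 120 → met
8. general liability coverage $900,000 < $950,000 → not met
9. condition 'runs rides over 30 feet tall' holds; incidents reportable in the past year 5 > 2 → not met
Not met: 5, 8, 9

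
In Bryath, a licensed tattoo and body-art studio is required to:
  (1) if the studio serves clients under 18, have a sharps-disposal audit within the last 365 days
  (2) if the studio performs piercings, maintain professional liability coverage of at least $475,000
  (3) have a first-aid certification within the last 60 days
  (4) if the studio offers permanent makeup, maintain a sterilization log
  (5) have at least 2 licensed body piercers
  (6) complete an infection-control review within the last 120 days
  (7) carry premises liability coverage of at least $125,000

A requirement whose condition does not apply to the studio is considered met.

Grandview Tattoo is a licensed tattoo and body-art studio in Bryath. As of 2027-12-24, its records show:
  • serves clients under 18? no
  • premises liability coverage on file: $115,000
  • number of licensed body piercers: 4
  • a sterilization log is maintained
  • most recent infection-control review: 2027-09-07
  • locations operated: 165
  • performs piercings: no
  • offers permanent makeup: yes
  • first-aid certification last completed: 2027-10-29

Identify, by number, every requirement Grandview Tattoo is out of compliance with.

1. condition 'serves clients under 18' does not hold → requirement n/a → met
2. condition 'performs piercings' does not hold → requirement n/a → met
3. first-aid certification 56 days ago vs limit 60 → met
4. condition 'offers permanent makeup' holds; sterilization log present → met
5. licensed body piercers 4 ≥ 2 → met
6. infection-control review 108 days ago vs limit 120 → met
7. premises liability coverage $115,000 < $125,000 → not met
Not met: 7

7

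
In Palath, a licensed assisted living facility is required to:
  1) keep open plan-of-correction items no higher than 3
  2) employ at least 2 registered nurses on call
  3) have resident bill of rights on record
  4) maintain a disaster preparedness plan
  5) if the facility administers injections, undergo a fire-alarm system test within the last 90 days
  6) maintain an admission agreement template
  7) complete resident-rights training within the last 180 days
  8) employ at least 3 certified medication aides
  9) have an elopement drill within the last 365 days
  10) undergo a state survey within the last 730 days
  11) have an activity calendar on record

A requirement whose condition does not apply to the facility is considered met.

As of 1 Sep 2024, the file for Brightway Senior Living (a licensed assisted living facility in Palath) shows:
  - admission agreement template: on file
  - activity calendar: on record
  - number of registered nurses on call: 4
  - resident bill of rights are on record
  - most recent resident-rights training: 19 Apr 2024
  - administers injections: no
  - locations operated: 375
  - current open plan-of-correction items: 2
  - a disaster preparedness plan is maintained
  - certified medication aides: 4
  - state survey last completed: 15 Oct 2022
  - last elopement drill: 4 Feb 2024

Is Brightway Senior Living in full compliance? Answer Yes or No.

Yes

1. open plan-of-correction items 2 ≤ 3 → met
2. registered nurses on call 4 ≥ 2 → met
3. resident bill of rights present → met
4. disaster preparedness plan present → met
5. condition 'administers injections' does not hold → requirement n/a → met
6. admission agreement template present → met
7. resident-rights training 135 days ago vs limit 180 → met
8. certified medication aides 4 ≥ 3 → met
9. elopement drill 210 days ago vs limit 365 → met
10. state survey 687 days ago vs limit 730 → met
11. activity calendar present → met
All met.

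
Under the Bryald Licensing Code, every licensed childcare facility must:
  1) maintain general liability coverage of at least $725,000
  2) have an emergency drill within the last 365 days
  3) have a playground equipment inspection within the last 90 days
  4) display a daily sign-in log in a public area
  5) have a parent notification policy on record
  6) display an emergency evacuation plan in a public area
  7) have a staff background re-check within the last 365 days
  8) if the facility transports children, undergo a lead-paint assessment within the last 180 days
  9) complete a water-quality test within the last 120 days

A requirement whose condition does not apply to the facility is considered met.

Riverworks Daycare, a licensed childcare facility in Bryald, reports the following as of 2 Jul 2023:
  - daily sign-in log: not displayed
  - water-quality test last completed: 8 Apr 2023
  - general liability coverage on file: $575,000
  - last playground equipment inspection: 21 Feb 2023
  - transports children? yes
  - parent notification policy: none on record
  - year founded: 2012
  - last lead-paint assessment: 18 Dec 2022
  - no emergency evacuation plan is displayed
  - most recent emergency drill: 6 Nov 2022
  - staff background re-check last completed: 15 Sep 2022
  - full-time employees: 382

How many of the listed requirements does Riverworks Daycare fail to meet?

1. general liability coverage $575,000 < $725,000 → not met
2. emergency drill 238 days ago vs limit 365 → met
3. playground equipment inspection 131 days ago vs limit 90 → not met
4. daily sign-in log absent → not met
5. parent notification policy absent → not met
6. emergency evacuation plan absent → not met
7. staff background re-check 290 days ago vs limit 365 → met
8. condition 'transports children' holds; lead-paint assessment 196 days ago vs limit 180 → not met
9. water-quality test 85 days ago vs limit 120 → met
Not met: 6 of 9

6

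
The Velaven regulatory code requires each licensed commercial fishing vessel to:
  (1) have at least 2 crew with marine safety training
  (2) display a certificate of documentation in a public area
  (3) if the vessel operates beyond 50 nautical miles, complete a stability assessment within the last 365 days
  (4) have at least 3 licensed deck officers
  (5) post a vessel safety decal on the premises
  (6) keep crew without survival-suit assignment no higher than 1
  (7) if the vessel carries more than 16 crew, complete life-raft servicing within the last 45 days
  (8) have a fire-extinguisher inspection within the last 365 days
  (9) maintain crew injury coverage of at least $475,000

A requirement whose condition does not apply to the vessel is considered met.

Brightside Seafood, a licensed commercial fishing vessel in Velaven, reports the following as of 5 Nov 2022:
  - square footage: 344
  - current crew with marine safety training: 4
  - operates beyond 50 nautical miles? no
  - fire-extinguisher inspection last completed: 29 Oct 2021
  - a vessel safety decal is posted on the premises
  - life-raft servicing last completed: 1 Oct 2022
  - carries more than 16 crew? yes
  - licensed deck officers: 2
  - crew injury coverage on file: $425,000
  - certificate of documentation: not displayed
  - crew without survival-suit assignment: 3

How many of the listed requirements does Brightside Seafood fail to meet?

1. crew with marine safety training 4 ≥ 2 → met
2. certificate of documentation absent → not met
3. condition 'operates beyond 50 nautical miles' does not hold → requirement n/a → met
4. licensed deck officers 2 < 3 → not met
5. vessel safety decal present → met
6. crew without survival-suit assignment 3 > 1 → not met
7. condition 'carries more than 16 crew' holds; life-raft servicing 35 days ago vs limit 45 → met
8. fire-extinguisher inspection 372 days ago vs limit 365 → not met
9. crew injury coverage $425,000 < $475,000 → not met
Not met: 5 of 9

5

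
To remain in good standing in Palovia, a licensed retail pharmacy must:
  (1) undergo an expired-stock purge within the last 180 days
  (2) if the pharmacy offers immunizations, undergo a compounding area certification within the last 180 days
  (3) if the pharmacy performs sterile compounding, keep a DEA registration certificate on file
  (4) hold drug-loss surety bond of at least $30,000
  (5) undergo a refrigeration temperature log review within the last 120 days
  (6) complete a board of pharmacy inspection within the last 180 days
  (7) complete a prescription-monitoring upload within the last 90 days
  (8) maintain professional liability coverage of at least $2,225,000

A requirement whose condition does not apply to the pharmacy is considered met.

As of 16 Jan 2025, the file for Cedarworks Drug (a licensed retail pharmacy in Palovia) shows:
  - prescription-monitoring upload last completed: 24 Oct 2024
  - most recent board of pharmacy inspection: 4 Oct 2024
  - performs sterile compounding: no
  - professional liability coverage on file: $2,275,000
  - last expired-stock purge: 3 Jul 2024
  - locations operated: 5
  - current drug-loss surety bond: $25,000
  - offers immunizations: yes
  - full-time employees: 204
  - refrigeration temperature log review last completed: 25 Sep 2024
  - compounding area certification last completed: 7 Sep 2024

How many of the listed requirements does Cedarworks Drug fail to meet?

1. expired-stock purge 197 days ago vs limit 180 → not met
2. condition 'offers immunizations' holds; compounding area certification 131 days ago vs limit 180 → met
3. condition 'performs sterile compounding' does not hold → requirement n/a → met
4. drug-loss surety bond $25,000 < $30,000 → not met
5. refrigeration temperature log review 113 days ago vs limit 120 → met
6. board of pharmacy inspection 104 days ago vs limit 180 → met
7. prescription-monitoring upload 84 days ago vs limit 90 → met
8. professional liability coverage $2,275,000 ≥ $2,225,000 → met
Not met: 2 of 8

2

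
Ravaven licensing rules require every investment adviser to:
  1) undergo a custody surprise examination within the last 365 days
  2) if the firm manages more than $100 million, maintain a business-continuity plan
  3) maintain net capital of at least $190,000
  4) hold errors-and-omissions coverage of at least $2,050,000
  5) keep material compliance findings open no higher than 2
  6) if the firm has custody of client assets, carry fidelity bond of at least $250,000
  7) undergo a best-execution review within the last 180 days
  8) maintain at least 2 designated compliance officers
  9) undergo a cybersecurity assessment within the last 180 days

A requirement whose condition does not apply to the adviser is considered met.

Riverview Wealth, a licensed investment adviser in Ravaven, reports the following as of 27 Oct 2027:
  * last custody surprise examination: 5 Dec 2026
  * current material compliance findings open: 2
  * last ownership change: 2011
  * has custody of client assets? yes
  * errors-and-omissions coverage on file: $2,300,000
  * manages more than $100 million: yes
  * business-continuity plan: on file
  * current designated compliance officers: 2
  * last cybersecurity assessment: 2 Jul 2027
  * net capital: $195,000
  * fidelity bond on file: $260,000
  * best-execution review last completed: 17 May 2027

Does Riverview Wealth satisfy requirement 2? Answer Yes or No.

Yes

2. condition 'manages more than $100 million' holds; business-continuity plan present → met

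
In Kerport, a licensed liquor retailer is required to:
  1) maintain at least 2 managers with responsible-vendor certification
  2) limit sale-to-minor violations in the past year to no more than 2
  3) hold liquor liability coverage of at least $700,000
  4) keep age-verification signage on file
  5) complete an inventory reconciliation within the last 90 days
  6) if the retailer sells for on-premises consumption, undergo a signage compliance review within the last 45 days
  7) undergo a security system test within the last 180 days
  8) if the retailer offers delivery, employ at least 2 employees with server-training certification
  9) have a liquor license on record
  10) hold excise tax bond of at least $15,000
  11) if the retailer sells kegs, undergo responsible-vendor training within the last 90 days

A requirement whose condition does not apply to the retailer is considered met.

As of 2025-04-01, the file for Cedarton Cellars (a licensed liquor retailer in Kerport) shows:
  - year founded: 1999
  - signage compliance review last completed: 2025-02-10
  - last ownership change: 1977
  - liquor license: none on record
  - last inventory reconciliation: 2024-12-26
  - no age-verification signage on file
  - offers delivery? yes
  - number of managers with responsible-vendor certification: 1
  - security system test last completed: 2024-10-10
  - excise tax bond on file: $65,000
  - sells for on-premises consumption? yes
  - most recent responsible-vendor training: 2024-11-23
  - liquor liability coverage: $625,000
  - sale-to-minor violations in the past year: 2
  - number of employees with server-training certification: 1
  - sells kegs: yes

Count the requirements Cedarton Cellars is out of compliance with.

1. managers with responsible-vendor certification 1 < 2 → not met
2. sale-to-minor violations in the past year 2 ≤ 2 → met
3. liquor liability coverage $625,000 < $700,000 → not met
4. age-verification signage absent → not met
5. inventory reconciliation 96 days ago vs limit 90 → not met
6. condition 'sells for on-premises consumption' holds; signage compliance review 50 days ago vs limit 45 → not met
7. security system test 173 days ago vs limit 180 → met
8. condition 'offers delivery' holds; employees with server-training certification 1 < 2 → not met
9. liquor license absent → not met
10. excise tax bond $65,000 ≥ $15,000 → met
11. condition 'sells kegs' holds; responsible-vendor training 129 days ago vs limit 90 → not met
Not met: 8 of 11

8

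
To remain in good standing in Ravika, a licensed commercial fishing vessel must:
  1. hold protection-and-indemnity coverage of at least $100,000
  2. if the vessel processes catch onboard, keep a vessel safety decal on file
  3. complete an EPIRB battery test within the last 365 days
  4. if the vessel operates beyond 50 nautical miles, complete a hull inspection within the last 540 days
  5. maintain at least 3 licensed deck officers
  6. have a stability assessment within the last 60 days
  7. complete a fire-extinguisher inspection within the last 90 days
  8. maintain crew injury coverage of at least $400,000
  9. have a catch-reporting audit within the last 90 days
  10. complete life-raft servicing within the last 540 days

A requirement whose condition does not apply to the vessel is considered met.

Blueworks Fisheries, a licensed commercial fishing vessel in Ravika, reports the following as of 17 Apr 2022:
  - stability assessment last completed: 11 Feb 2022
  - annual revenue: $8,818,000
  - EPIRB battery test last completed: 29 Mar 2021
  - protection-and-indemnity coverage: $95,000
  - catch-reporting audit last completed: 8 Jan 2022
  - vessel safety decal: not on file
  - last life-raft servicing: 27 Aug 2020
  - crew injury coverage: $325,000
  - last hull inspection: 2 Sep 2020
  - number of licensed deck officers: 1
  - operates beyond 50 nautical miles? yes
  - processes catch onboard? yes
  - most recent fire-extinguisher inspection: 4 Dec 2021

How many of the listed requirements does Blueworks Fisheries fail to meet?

1. protection-and-indemnity coverage $95,000 < $100,000 → not met
2. condition 'processes catch onboard' holds; vessel safety decal absent → not met
3. EPIRB battery test 384 days ago vs limit 365 → not met
4. condition 'operates beyond 50 nautical miles' holds; hull inspection 592 days ago vs limit 540 → not met
5. licensed deck officers 1 < 3 → not met
6. stability assessment 65 days ago vs limit 60 → not met
7. fire-extinguisher inspection 134 days ago vs limit 90 → not met
8. crew injury coverage $325,000 < $400,000 → not met
9. catch-reporting audit 99 days ago vs limit 90 → not met
10. life-raft servicing 598 days ago vs limit 540 → not met
Not met: 10 of 10

10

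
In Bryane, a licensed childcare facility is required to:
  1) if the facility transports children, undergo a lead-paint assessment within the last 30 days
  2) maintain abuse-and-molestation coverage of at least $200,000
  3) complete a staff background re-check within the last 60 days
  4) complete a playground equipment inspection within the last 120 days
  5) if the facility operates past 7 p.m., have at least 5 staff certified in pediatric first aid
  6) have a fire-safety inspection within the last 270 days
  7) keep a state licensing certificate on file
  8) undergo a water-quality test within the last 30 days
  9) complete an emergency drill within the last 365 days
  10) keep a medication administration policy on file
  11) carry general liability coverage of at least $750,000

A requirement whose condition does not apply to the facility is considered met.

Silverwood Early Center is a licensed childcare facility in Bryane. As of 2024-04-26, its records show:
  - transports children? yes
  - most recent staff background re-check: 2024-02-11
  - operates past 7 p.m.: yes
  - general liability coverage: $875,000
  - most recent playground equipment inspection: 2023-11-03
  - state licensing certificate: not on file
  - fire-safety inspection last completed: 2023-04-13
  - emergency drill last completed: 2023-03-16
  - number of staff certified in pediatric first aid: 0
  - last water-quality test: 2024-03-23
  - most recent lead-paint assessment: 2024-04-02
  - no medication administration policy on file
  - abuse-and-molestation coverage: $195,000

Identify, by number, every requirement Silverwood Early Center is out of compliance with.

2, 3, 4, 5, 6, 7, 8, 9, 10

1. condition 'transports children' holds; lead-paint assessment 24 days ago vs limit 30 → met
2. abuse-and-molestation coverage $195,000 < $200,000 → not met
3. staff background re-check 75 days ago vs limit 60 → not met
4. playground equipment inspection 175 days ago vs limit 120 → not met
5. condition 'operates past 7 p.m.' holds; staff certified in pediatric first aid 0 < 5 → not met
6. fire-safety inspection 379 days ago vs limit 270 → not met
7. state licensing certificate absent → not met
8. water-quality test 34 days ago vs limit 30 → not met
9. emergency drill 407 days ago vs limit 365 → not met
10. medication administration policy absent → not met
11. general liability coverage $875,000 ≥ $750,000 → met
Not met: 2, 3, 4, 5, 6, 7, 8, 9, 10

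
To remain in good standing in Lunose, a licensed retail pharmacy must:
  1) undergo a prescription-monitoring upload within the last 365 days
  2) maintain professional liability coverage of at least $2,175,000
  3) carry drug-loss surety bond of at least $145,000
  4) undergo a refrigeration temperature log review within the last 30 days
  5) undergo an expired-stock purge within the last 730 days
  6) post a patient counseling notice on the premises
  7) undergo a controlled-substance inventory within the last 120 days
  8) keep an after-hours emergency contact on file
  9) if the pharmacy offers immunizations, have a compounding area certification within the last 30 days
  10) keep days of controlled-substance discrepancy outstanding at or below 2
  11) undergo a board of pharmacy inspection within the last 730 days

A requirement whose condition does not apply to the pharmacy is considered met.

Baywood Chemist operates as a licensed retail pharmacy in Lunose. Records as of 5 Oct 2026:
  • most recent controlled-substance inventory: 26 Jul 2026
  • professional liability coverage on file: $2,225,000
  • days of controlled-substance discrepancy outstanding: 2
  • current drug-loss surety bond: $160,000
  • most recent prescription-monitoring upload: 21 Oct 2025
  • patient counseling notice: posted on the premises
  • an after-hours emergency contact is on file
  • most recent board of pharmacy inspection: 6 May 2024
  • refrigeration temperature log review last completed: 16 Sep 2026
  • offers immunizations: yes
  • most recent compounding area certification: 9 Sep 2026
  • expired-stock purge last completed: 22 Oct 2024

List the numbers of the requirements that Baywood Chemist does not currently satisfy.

11

1. prescription-monitoring upload 349 days ago vs limit 365 → met
2. professional liability coverage $2,225,000 ≥ $2,175,000 → met
3. drug-loss surety bond $160,000 ≥ $145,000 → met
4. refrigeration temperature log review 19 days ago vs limit 30 → met
5. expired-stock purge 713 days ago vs limit 730 → met
6. patient counseling notice present → met
7. controlled-substance inventory 71 days ago vs limit 120 → met
8. after-hours emergency contact present → met
9. condition 'offers immunizations' holds; compounding area certification 26 days ago vs limit 30 → met
10. days of controlled-substance discrepancy outstanding 2 ≤ 2 → met
11. board of pharmacy inspection 882 days ago vs limit 730 → not met
Not met: 11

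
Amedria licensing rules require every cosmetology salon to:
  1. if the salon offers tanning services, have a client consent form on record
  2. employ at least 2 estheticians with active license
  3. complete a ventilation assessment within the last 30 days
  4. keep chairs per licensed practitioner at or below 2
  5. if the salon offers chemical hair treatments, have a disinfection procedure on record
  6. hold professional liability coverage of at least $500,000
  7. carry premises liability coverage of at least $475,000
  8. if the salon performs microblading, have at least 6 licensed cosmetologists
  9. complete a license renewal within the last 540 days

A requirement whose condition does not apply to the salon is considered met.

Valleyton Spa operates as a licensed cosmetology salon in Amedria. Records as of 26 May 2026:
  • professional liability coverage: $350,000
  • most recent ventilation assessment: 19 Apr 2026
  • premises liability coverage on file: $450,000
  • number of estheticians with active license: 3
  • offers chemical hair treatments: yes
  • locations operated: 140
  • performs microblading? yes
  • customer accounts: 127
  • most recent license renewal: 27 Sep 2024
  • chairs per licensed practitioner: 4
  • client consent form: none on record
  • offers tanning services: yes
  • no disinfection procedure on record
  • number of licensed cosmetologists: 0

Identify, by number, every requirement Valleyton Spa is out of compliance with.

1. condition 'offers tanning services' holds; client consent form absent → not met
2. estheticians with active license 3 ≥ 2 → met
3. ventilation assessment 37 days ago vs limit 30 → not met
4. chairs per licensed practitioner 4 > 2 → not met
5. condition 'offers chemical hair treatments' holds; disinfection procedure absent → not met
6. professional liability coverage $350,000 < $500,000 → not met
7. premises liability coverage $450,000 < $475,000 → not met
8. condition 'performs microblading' holds; licensed cosmetologists 0 < 6 → not met
9. license renewal 606 days ago vs limit 540 → not met
Not met: 1, 3, 4, 5, 6, 7, 8, 9

1, 3, 4, 5, 6, 7, 8, 9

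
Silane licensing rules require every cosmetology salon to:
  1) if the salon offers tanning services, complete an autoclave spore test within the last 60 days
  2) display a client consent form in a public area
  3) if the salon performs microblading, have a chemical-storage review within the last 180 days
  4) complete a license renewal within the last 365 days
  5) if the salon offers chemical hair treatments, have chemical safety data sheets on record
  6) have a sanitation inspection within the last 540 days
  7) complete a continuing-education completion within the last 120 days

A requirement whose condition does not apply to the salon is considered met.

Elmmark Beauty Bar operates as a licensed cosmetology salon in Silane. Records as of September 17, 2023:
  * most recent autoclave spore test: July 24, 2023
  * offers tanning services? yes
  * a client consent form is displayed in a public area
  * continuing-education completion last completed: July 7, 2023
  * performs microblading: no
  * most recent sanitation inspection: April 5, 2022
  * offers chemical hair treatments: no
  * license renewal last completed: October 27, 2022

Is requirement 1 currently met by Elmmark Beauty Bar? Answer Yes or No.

Yes

1. condition 'offers tanning services' holds; autoclave spore test 55 days ago vs limit 60 → met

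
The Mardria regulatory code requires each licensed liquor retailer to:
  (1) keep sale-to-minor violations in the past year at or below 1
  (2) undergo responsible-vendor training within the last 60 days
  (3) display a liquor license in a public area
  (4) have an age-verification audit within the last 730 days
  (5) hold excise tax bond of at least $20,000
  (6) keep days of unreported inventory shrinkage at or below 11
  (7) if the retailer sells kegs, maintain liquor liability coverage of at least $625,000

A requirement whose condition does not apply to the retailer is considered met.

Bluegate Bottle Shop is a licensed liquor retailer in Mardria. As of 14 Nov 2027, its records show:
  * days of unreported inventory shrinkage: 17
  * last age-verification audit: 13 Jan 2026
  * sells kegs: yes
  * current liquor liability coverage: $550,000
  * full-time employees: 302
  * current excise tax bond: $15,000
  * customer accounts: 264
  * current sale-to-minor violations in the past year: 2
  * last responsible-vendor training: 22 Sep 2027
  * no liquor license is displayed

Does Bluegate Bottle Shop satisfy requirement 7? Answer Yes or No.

7. condition 'sells kegs' holds; liquor liability coverage $550,000 < $625,000 → not met

No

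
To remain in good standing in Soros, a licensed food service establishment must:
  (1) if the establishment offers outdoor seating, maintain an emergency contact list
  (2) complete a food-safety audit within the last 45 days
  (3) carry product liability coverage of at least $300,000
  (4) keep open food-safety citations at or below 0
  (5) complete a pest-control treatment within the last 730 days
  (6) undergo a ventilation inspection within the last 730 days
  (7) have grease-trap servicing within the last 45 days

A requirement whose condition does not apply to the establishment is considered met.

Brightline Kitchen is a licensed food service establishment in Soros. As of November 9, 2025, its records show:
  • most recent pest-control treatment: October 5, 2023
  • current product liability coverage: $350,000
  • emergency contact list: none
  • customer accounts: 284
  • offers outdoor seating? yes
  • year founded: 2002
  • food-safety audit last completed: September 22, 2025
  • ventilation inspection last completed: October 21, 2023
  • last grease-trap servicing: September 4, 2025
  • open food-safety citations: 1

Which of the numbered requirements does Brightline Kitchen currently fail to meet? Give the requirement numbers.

1, 2, 4, 5, 6, 7

1. condition 'offers outdoor seating' holds; emergency contact list absent → not met
2. food-safety audit 48 days ago vs limit 45 → not met
3. product liability coverage $350,000 ≥ $300,000 → met
4. open food-safety citations 1 > 0 → not met
5. pest-control treatment 766 days ago vs limit 730 → not met
6. ventilation inspection 750 days ago vs limit 730 → not met
7. grease-trap servicing 66 days ago vs limit 45 → not met
Not met: 1, 2, 4, 5, 6, 7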